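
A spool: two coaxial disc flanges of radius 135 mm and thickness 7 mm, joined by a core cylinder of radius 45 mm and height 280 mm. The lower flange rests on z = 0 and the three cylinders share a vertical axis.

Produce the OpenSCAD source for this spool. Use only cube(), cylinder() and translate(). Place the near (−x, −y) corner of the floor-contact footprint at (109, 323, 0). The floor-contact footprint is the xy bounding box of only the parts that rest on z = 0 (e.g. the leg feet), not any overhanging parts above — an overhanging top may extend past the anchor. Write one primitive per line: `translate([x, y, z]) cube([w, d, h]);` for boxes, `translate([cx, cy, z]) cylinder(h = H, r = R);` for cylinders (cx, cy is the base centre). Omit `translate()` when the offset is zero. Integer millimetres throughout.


translate([244, 458, 0]) cylinder(h = 7, r = 135);
translate([244, 458, 7]) cylinder(h = 280, r = 45);
translate([244, 458, 287]) cylinder(h = 7, r = 135);


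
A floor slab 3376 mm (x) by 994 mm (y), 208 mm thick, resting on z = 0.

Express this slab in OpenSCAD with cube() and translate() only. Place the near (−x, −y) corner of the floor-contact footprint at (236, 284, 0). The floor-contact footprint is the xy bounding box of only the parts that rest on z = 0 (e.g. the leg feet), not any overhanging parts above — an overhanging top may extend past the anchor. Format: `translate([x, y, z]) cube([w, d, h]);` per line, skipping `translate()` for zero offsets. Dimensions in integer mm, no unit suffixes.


translate([236, 284, 0]) cube([3376, 994, 208]);


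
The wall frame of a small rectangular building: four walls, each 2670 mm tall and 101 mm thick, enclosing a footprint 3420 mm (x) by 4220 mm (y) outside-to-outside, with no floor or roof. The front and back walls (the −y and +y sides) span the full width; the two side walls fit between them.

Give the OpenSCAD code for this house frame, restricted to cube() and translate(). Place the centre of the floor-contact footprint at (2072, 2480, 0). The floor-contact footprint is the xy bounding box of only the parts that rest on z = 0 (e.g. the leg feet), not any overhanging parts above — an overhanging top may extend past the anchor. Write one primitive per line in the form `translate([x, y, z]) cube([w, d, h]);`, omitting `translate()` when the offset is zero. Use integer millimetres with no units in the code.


translate([362, 370, 0]) cube([3420, 101, 2670]);
translate([362, 4489, 0]) cube([3420, 101, 2670]);
translate([362, 471, 0]) cube([101, 4018, 2670]);
translate([3681, 471, 0]) cube([101, 4018, 2670]);


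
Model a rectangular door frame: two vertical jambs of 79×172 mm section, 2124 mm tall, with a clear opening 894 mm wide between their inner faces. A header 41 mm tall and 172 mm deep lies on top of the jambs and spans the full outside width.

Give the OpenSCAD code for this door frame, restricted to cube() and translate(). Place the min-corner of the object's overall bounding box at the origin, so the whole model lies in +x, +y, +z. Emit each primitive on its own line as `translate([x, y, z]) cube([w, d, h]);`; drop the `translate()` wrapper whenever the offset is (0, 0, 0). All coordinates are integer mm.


cube([79, 172, 2124]);
translate([973, 0, 0]) cube([79, 172, 2124]);
translate([0, 0, 2124]) cube([1052, 172, 41]);


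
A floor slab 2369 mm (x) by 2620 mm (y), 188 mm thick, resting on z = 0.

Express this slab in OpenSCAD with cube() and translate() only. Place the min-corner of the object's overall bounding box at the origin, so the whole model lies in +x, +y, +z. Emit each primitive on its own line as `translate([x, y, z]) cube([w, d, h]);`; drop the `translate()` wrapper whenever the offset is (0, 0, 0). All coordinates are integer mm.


cube([2369, 2620, 188]);


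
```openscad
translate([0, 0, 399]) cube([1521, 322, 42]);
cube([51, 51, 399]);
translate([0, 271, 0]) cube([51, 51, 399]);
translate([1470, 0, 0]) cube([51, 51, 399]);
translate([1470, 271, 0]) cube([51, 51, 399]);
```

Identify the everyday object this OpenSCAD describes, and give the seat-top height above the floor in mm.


A bench. The seat-top height is 441 mm.

A long slab on four corner posts — a bench. The slab sits at z = 399 with thickness 42, so the top is 399 + 42 = 441 mm.


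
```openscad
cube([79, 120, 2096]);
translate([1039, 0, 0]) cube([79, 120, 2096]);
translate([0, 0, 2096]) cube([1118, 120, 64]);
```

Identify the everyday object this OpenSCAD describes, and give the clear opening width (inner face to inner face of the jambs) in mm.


A door frame. The clear opening width is 960 mm.

Two 2096 mm tall posts with a header on top — a door frame. The left jamb is 79 mm wide at x = 0; the right jamb starts at x = 1039. The clear opening is 1039 − 79 = 960 mm.


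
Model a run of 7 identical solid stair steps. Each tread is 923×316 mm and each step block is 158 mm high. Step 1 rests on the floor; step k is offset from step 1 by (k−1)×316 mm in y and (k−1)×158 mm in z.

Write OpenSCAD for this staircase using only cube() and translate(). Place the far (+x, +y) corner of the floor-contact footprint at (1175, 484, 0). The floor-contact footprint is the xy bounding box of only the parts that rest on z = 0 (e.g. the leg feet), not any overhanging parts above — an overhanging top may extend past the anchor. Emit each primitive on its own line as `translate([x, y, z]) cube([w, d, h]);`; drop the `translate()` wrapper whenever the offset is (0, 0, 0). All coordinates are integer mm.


translate([252, 168, 0]) cube([923, 316, 158]);
translate([252, 484, 158]) cube([923, 316, 158]);
translate([252, 800, 316]) cube([923, 316, 158]);
translate([252, 1116, 474]) cube([923, 316, 158]);
translate([252, 1432, 632]) cube([923, 316, 158]);
translate([252, 1748, 790]) cube([923, 316, 158]);
translate([252, 2064, 948]) cube([923, 316, 158]);


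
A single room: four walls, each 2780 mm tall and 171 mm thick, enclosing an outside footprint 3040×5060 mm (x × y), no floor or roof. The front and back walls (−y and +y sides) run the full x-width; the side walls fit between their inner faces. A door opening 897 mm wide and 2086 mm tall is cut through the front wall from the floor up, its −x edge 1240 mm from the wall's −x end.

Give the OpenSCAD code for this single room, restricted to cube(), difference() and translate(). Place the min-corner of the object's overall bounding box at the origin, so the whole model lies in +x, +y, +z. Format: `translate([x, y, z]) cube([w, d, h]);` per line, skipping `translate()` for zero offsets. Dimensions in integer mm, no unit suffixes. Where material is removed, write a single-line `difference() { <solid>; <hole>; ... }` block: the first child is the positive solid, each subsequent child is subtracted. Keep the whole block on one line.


difference() { cube([3040, 171, 2780]); translate([1240, 0, 0]) cube([897, 171, 2086]); }
translate([0, 4889, 0]) cube([3040, 171, 2780]);
translate([0, 171, 0]) cube([171, 4718, 2780]);
translate([2869, 171, 0]) cube([171, 4718, 2780]);


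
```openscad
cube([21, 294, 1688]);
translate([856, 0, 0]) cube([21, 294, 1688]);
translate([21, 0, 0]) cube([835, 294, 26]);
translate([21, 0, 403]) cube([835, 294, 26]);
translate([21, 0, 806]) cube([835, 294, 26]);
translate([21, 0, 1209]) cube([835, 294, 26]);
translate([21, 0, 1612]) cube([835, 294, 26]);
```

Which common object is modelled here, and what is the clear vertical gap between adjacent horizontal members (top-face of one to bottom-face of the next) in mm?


A bookshelf. The clear shelf gap is 377 mm.

Two tall side panels with 5 horizontal boards between them — a bookshelf. The first two shelf undersides are at z = 0 and z = 403; with shelf thickness 26, the clear gap is 403 − 0 − 26 = 377 mm.


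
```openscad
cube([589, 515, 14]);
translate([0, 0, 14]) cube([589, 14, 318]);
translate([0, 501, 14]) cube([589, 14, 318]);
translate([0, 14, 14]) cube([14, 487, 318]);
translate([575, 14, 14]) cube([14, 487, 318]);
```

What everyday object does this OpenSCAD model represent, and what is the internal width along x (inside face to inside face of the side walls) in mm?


An open box. The internal width is 561 mm.

A 589×515 base slab with four walls standing on it — an open box. The base is 589 mm wide and the walls are 14 mm thick, so the internal width is 589 − 2 × 14 = 561 mm.


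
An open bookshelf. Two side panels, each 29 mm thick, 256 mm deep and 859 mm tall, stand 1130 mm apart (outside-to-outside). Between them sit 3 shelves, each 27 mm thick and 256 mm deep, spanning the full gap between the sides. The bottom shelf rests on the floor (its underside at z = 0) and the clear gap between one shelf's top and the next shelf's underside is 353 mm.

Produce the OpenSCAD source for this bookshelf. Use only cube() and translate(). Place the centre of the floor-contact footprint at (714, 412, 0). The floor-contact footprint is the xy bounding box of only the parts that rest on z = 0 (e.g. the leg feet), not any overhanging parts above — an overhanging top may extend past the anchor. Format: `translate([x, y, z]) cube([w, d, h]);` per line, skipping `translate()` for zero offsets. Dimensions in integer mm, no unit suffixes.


translate([149, 284, 0]) cube([29, 256, 859]);
translate([1250, 284, 0]) cube([29, 256, 859]);
translate([178, 284, 0]) cube([1072, 256, 27]);
translate([178, 284, 380]) cube([1072, 256, 27]);
translate([178, 284, 760]) cube([1072, 256, 27]);


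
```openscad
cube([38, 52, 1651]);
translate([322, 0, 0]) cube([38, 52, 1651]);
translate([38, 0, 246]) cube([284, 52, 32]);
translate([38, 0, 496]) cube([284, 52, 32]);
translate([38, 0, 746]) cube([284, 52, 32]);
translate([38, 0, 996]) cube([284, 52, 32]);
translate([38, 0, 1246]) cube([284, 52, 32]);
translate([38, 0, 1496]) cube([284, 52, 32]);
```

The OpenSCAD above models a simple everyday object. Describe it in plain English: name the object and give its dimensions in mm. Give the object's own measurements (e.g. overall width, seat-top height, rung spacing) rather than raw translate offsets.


A straight ladder. Two 38×52 mm vertical rails, 1651 mm tall, stand 360 mm apart (outside-to-outside) with their front faces coplanar on the −y side. 6 rungs, each 52 mm deep and 32 mm tall, span between the inner faces of the rails, front faces flush with the rails. The lowest rung's underside is at z = 246 mm and rungs are spaced 250 mm apart (underside to underside).


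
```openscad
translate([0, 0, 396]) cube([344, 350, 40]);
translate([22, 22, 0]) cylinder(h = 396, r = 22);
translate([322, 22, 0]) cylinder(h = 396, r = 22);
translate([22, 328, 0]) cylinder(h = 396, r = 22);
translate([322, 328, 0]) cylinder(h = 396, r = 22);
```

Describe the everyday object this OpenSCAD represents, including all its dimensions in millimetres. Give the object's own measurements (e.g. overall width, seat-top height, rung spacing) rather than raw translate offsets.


A four-legged stool. The seat is a 344×350×40 mm slab whose top surface is at z = 436 mm; four round legs, each 44 mm in diameter, run from the floor (z = 0) to the underside of the seat, each leg's axis is inset half a diameter from the nearest pair of seat edges (so the leg's bounding box is flush with the corner).


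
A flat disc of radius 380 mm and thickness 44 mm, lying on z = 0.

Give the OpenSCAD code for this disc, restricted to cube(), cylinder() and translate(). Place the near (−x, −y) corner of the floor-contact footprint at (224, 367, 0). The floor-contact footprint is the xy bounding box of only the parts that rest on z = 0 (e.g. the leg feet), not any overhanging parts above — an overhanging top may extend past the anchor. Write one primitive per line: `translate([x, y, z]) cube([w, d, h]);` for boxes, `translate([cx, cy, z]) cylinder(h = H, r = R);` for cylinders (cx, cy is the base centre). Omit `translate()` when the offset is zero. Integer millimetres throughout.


translate([604, 747, 0]) cylinder(h = 44, r = 380);


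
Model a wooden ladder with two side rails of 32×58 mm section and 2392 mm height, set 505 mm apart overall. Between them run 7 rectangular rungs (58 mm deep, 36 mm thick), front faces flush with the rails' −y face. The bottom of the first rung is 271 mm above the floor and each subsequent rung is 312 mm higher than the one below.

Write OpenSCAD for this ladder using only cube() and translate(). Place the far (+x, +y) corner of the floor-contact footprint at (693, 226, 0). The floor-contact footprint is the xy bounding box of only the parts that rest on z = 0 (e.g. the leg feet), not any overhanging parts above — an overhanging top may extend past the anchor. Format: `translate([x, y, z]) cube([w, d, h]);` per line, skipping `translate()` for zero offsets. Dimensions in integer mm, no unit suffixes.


translate([188, 168, 0]) cube([32, 58, 2392]);
translate([661, 168, 0]) cube([32, 58, 2392]);
translate([220, 168, 271]) cube([441, 58, 36]);
translate([220, 168, 583]) cube([441, 58, 36]);
translate([220, 168, 895]) cube([441, 58, 36]);
translate([220, 168, 1207]) cube([441, 58, 36]);
translate([220, 168, 1519]) cube([441, 58, 36]);
translate([220, 168, 1831]) cube([441, 58, 36]);
translate([220, 168, 2143]) cube([441, 58, 36]);


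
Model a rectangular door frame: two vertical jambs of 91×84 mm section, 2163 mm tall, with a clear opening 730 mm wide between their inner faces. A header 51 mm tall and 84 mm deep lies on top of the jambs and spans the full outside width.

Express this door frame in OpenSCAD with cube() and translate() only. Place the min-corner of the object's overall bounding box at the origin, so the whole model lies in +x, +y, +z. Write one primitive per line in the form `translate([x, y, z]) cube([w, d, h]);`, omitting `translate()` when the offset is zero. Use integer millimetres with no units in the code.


cube([91, 84, 2163]);
translate([821, 0, 0]) cube([91, 84, 2163]);
translate([0, 0, 2163]) cube([912, 84, 51]);


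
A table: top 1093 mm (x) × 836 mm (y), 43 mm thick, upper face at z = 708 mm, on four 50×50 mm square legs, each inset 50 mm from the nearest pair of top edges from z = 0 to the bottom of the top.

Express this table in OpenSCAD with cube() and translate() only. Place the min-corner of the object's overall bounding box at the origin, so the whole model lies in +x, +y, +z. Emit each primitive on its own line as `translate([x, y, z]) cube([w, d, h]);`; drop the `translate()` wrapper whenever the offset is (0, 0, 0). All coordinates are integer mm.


translate([0, 0, 665]) cube([1093, 836, 43]);
translate([50, 50, 0]) cube([50, 50, 665]);
translate([993, 50, 0]) cube([50, 50, 665]);
translate([50, 736, 0]) cube([50, 50, 665]);
translate([993, 736, 0]) cube([50, 50, 665]);


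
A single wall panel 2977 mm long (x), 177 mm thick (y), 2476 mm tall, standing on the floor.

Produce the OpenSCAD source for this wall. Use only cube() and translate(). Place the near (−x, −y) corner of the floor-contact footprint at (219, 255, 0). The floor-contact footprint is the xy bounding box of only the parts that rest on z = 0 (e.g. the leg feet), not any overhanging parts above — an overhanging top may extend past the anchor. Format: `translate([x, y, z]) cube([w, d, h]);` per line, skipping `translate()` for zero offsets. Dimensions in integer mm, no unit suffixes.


translate([219, 255, 0]) cube([2977, 177, 2476]);


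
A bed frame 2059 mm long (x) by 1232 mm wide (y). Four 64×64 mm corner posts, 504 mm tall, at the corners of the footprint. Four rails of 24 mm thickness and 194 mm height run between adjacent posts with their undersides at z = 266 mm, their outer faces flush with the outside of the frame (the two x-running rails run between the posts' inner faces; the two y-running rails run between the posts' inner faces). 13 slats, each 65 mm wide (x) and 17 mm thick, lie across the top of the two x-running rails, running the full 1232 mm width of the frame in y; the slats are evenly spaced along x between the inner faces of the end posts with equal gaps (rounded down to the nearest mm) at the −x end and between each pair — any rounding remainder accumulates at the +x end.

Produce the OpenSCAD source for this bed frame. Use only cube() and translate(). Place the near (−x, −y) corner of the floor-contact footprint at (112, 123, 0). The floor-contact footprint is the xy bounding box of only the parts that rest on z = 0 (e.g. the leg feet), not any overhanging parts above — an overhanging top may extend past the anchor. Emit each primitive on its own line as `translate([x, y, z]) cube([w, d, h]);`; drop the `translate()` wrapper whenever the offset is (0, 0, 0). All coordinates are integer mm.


// slat z = rail_z + rail_h = 266 + 194 = 460
// slat gap = ⌊(1931 − 13·65) / 14⌋ = 77
translate([112, 123, 0]) cube([64, 64, 504]);
translate([112, 1291, 0]) cube([64, 64, 504]);
translate([2107, 123, 0]) cube([64, 64, 504]);
translate([2107, 1291, 0]) cube([64, 64, 504]);
translate([176, 123, 266]) cube([1931, 24, 194]);
translate([176, 1331, 266]) cube([1931, 24, 194]);
translate([112, 187, 266]) cube([24, 1104, 194]);
translate([2147, 187, 266]) cube([24, 1104, 194]);
translate([253, 123, 460]) cube([65, 1232, 17]);
translate([395, 123, 460]) cube([65, 1232, 17]);
translate([537, 123, 460]) cube([65, 1232, 17]);
translate([679, 123, 460]) cube([65, 1232, 17]);
translate([821, 123, 460]) cube([65, 1232, 17]);
translate([963, 123, 460]) cube([65, 1232, 17]);
translate([1105, 123, 460]) cube([65, 1232, 17]);
translate([1247, 123, 460]) cube([65, 1232, 17]);
translate([1389, 123, 460]) cube([65, 1232, 17]);
translate([1531, 123, 460]) cube([65, 1232, 17]);
translate([1673, 123, 460]) cube([65, 1232, 17]);
translate([1815, 123, 460]) cube([65, 1232, 17]);
translate([1957, 123, 460]) cube([65, 1232, 17]);


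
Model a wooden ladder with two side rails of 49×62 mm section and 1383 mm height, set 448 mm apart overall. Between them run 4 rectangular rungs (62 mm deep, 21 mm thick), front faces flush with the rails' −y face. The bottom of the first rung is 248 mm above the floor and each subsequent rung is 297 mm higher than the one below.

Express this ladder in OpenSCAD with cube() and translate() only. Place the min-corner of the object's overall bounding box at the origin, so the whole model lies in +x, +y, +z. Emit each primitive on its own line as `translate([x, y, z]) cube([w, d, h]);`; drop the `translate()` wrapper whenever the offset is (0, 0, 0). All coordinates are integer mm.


// rung span = 448 - 2*49 = 350
// rung[k] z = 248 + k*297
cube([49, 62, 1383]);
translate([399, 0, 0]) cube([49, 62, 1383]);
translate([49, 0, 248]) cube([350, 62, 21]);
translate([49, 0, 545]) cube([350, 62, 21]);
translate([49, 0, 842]) cube([350, 62, 21]);
translate([49, 0, 1139]) cube([350, 62, 21]);


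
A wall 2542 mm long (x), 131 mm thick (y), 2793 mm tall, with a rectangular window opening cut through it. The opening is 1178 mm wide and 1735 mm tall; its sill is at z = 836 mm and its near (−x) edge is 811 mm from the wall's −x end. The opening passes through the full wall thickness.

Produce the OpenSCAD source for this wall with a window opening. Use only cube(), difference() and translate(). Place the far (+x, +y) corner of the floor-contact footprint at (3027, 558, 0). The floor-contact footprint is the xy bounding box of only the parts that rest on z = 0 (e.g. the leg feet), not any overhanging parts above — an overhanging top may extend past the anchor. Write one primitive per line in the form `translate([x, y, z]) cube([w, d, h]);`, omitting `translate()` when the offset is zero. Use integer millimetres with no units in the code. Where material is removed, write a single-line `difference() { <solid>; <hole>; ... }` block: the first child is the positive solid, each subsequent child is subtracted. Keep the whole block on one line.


difference() { translate([485, 427, 0]) cube([2542, 131, 2793]); translate([1296, 427, 836]) cube([1178, 131, 1735]); }


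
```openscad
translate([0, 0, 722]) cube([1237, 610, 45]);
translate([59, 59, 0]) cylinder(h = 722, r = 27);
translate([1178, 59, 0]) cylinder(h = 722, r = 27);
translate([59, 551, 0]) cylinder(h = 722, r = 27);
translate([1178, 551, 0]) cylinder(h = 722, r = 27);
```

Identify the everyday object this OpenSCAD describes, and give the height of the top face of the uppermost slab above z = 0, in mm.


A table. The table height is 767 mm.

A 1237×610×45 slab sits at z = 722 on four Ø54 mm round legs — a table. The top surface is at 722 + 45 = 767 mm.


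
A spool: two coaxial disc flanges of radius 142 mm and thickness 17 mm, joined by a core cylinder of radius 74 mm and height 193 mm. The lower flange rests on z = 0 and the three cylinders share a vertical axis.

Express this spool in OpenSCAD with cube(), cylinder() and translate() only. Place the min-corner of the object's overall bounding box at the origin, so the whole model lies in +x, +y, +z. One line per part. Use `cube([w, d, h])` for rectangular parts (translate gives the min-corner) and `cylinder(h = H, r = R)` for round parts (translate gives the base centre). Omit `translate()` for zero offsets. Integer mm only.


translate([142, 142, 0]) cylinder(h = 17, r = 142);
translate([142, 142, 17]) cylinder(h = 193, r = 74);
translate([142, 142, 210]) cylinder(h = 17, r = 142);


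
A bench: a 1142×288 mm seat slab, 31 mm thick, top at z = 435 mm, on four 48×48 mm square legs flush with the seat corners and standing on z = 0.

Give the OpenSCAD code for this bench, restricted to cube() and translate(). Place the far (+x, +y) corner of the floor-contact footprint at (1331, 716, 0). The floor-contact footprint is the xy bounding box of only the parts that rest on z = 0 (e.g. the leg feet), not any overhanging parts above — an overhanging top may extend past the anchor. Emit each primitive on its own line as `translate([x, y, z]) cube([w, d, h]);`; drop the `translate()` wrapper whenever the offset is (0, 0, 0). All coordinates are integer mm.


translate([189, 428, 404]) cube([1142, 288, 31]);
translate([189, 428, 0]) cube([48, 48, 404]);
translate([189, 668, 0]) cube([48, 48, 404]);
translate([1283, 428, 0]) cube([48, 48, 404]);
translate([1283, 668, 0]) cube([48, 48, 404]);


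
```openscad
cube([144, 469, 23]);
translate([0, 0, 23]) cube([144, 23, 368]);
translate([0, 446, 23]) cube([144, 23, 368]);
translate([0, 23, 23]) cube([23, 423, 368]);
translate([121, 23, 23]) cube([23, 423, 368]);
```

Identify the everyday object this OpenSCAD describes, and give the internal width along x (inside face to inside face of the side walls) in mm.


An open box. The internal width is 98 mm.

A 144×469 base slab with four walls standing on it — an open box. The base is 144 mm wide and the walls are 23 mm thick, so the internal width is 144 − 2 × 23 = 98 mm.


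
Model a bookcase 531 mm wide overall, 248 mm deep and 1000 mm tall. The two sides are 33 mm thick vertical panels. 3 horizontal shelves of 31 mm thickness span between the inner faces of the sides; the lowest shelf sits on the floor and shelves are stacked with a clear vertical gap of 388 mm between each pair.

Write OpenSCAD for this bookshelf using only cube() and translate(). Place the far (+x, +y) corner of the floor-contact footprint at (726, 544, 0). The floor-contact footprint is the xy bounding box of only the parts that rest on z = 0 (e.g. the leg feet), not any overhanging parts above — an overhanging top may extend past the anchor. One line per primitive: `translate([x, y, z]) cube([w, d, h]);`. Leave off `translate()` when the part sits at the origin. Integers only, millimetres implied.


translate([195, 296, 0]) cube([33, 248, 1000]);
translate([693, 296, 0]) cube([33, 248, 1000]);
translate([228, 296, 0]) cube([465, 248, 31]);
translate([228, 296, 419]) cube([465, 248, 31]);
translate([228, 296, 838]) cube([465, 248, 31]);


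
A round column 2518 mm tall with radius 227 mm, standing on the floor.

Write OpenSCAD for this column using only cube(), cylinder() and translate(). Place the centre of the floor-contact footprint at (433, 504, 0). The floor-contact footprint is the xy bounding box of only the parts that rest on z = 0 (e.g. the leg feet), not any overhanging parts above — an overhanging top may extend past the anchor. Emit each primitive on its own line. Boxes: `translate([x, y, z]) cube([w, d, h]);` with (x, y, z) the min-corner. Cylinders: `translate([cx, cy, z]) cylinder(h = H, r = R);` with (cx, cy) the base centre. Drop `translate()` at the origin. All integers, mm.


translate([433, 504, 0]) cylinder(h = 2518, r = 227);


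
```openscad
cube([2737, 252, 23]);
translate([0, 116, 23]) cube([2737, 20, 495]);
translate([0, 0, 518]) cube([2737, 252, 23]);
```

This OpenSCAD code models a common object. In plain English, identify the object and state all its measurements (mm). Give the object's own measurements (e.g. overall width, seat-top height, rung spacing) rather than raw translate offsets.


An I-beam lying along x, 2737 mm long. Overall section height 541 mm. Two flanges 252 mm wide (y) and 23 mm thick, one on the floor and one at the top; a web 20 mm thick runs between them, centred on the flange width.


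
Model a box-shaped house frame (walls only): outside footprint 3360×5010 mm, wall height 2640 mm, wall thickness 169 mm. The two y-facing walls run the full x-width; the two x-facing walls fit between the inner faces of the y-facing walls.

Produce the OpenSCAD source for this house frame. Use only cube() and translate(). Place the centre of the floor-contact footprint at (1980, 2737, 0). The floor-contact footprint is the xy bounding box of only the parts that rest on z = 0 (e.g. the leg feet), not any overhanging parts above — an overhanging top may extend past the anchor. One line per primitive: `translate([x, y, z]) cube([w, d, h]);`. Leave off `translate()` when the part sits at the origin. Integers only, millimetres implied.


translate([300, 232, 0]) cube([3360, 169, 2640]);
translate([300, 5073, 0]) cube([3360, 169, 2640]);
translate([300, 401, 0]) cube([169, 4672, 2640]);
translate([3491, 401, 0]) cube([169, 4672, 2640]);


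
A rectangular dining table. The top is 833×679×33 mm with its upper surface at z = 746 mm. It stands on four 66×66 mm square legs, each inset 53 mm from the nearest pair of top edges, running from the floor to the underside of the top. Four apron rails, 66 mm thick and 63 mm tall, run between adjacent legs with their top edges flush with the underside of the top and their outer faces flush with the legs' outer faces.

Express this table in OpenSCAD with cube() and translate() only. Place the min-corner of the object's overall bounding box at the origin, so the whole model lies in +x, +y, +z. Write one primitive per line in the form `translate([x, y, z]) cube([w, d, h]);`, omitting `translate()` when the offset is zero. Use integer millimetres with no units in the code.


translate([0, 0, 713]) cube([833, 679, 33]);
translate([53, 53, 0]) cube([66, 66, 713]);
translate([714, 53, 0]) cube([66, 66, 713]);
translate([53, 560, 0]) cube([66, 66, 713]);
translate([714, 560, 0]) cube([66, 66, 713]);
translate([119, 53, 650]) cube([595, 66, 63]);
translate([119, 560, 650]) cube([595, 66, 63]);
translate([53, 119, 650]) cube([66, 441, 63]);
translate([714, 119, 650]) cube([66, 441, 63]);


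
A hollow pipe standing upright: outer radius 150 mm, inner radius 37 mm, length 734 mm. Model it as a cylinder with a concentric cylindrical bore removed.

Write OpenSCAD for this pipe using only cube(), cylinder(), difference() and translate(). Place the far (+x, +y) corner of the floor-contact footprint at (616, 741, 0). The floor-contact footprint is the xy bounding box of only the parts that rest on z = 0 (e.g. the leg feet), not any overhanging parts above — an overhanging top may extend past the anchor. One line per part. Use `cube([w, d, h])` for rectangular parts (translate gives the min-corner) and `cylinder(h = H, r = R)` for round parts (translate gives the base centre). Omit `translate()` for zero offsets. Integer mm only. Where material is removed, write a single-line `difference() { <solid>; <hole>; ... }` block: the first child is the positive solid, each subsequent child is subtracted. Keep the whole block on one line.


difference() { translate([466, 591, 0]) cylinder(h = 734, r = 150); translate([466, 591, 0]) cylinder(h = 734, r = 37); }


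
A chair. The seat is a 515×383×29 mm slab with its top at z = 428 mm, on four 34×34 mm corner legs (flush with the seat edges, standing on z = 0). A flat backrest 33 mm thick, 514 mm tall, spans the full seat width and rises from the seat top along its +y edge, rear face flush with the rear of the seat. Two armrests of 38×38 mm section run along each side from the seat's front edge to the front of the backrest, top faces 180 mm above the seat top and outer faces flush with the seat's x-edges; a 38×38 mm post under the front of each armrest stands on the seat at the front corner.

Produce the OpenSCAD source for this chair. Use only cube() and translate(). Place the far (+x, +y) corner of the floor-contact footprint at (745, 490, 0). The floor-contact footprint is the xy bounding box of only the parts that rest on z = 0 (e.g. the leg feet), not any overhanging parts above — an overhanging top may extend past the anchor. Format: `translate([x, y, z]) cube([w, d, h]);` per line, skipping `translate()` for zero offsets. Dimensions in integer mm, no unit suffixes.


// leg_h = 428 - 29 = 399
// arm post h = 180 - 38 = 142
translate([230, 107, 399]) cube([515, 383, 29]);
translate([230, 107, 0]) cube([34, 34, 399]);
translate([711, 107, 0]) cube([34, 34, 399]);
translate([230, 456, 0]) cube([34, 34, 399]);
translate([711, 456, 0]) cube([34, 34, 399]);
translate([230, 457, 428]) cube([515, 33, 514]);
translate([230, 107, 570]) cube([38, 350, 38]);
translate([707, 107, 570]) cube([38, 350, 38]);
translate([230, 107, 428]) cube([38, 38, 142]);
translate([707, 107, 428]) cube([38, 38, 142]);


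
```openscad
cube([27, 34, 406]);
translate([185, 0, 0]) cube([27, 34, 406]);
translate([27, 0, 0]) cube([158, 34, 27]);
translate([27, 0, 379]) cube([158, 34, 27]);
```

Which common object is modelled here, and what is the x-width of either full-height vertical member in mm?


A picture frame. The border width is 27 mm.

Four thin pieces enclosing a rectangular opening — a picture frame. The two full-height stiles are 406 mm tall; the top rail sits at z = 379 and is 27 mm tall, so the border above the opening is 406 − 379 = 27 mm, matching the stile x-width.


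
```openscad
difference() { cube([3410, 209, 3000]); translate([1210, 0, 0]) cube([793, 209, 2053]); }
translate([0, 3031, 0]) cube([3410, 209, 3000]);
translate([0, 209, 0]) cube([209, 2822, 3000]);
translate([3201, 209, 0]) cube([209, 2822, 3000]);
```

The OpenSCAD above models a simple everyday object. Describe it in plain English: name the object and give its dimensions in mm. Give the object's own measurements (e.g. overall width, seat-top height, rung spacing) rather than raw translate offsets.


A single room: four walls, each 3000 mm tall and 209 mm thick, enclosing an outside footprint 3410×3240 mm (x × y), no floor or roof. The front and back walls (−y and +y sides) run the full x-width; the side walls fit between their inner faces. A door opening 793 mm wide and 2053 mm tall is cut through the front wall from the floor up, its −x edge 1210 mm from the wall's −x end.


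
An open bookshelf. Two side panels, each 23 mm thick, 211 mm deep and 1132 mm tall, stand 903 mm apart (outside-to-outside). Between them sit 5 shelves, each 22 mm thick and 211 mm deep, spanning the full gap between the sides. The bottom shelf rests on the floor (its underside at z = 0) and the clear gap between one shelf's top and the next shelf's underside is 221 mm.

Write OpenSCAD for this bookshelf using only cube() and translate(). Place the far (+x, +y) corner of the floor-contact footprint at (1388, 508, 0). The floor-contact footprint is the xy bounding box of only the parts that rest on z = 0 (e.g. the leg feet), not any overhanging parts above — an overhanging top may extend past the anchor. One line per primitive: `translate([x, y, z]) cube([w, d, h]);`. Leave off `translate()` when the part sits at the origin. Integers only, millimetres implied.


translate([485, 297, 0]) cube([23, 211, 1132]);
translate([1365, 297, 0]) cube([23, 211, 1132]);
translate([508, 297, 0]) cube([857, 211, 22]);
translate([508, 297, 243]) cube([857, 211, 22]);
translate([508, 297, 486]) cube([857, 211, 22]);
translate([508, 297, 729]) cube([857, 211, 22]);
translate([508, 297, 972]) cube([857, 211, 22]);


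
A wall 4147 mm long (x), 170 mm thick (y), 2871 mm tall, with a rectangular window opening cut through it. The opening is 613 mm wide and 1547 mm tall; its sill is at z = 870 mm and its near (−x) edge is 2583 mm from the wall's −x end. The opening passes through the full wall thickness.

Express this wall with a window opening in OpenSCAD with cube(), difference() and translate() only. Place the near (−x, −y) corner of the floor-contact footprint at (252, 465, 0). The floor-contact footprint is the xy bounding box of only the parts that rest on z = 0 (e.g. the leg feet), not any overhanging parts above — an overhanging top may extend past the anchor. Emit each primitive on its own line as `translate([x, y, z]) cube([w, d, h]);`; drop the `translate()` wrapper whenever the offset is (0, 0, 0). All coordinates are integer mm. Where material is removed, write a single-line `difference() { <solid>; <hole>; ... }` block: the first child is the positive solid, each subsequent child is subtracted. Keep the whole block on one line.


difference() { translate([252, 465, 0]) cube([4147, 170, 2871]); translate([2835, 465, 870]) cube([613, 170, 1547]); }


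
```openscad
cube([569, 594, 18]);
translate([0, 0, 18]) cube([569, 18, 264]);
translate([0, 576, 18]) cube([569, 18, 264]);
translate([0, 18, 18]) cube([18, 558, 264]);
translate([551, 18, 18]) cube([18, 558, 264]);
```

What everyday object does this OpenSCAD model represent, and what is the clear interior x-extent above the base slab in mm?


An open box. The internal width is 533 mm.

A 569×594 base slab with four walls standing on it — an open box. The base is 569 mm wide and the walls are 18 mm thick, so the internal width is 569 − 2 × 18 = 533 mm.


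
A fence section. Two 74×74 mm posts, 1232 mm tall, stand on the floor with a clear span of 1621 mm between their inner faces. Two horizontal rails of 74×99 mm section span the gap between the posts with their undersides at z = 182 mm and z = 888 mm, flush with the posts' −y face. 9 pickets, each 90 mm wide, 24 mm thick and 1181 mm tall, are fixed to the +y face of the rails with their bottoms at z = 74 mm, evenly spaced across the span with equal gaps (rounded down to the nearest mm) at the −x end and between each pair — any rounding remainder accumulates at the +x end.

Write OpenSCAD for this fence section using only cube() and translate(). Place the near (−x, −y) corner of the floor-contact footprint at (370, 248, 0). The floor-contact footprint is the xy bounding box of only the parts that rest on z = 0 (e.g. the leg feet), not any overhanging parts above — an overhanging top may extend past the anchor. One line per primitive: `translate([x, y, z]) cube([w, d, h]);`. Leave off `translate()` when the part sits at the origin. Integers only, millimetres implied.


translate([370, 248, 0]) cube([74, 74, 1232]);
translate([2065, 248, 0]) cube([74, 74, 1232]);
translate([444, 248, 182]) cube([1621, 74, 99]);
translate([444, 248, 888]) cube([1621, 74, 99]);
translate([525, 322, 74]) cube([90, 24, 1181]);
translate([696, 322, 74]) cube([90, 24, 1181]);
translate([867, 322, 74]) cube([90, 24, 1181]);
translate([1038, 322, 74]) cube([90, 24, 1181]);
translate([1209, 322, 74]) cube([90, 24, 1181]);
translate([1380, 322, 74]) cube([90, 24, 1181]);
translate([1551, 322, 74]) cube([90, 24, 1181]);
translate([1722, 322, 74]) cube([90, 24, 1181]);
translate([1893, 322, 74]) cube([90, 24, 1181]);


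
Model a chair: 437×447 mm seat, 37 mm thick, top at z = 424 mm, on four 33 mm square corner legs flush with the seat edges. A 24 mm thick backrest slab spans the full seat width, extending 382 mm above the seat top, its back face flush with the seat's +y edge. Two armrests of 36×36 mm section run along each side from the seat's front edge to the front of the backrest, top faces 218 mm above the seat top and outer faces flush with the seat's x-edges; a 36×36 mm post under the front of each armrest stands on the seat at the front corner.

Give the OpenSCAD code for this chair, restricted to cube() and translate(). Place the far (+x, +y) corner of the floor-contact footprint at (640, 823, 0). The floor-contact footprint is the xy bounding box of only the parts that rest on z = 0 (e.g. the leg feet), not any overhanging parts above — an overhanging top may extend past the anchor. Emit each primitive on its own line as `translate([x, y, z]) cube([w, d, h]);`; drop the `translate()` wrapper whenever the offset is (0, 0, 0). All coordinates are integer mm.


translate([203, 376, 387]) cube([437, 447, 37]);
translate([203, 376, 0]) cube([33, 33, 387]);
translate([607, 376, 0]) cube([33, 33, 387]);
translate([203, 790, 0]) cube([33, 33, 387]);
translate([607, 790, 0]) cube([33, 33, 387]);
translate([203, 799, 424]) cube([437, 24, 382]);
translate([203, 376, 606]) cube([36, 423, 36]);
translate([604, 376, 606]) cube([36, 423, 36]);
translate([203, 376, 424]) cube([36, 36, 182]);
translate([604, 376, 424]) cube([36, 36, 182]);


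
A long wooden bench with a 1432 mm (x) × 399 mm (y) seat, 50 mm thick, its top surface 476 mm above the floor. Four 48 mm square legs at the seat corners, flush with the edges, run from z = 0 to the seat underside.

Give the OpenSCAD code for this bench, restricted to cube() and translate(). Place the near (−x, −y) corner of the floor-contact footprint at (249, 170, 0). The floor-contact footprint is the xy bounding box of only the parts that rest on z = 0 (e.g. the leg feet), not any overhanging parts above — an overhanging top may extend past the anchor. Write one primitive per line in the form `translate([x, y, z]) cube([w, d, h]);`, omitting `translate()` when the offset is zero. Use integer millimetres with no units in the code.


translate([249, 170, 426]) cube([1432, 399, 50]);
translate([249, 170, 0]) cube([48, 48, 426]);
translate([249, 521, 0]) cube([48, 48, 426]);
translate([1633, 170, 0]) cube([48, 48, 426]);
translate([1633, 521, 0]) cube([48, 48, 426]);


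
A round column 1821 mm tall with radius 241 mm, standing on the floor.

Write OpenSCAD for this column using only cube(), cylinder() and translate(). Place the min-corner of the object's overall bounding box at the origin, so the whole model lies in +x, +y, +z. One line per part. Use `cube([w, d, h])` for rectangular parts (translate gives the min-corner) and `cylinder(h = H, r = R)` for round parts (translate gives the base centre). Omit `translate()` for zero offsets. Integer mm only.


translate([241, 241, 0]) cylinder(h = 1821, r = 241);


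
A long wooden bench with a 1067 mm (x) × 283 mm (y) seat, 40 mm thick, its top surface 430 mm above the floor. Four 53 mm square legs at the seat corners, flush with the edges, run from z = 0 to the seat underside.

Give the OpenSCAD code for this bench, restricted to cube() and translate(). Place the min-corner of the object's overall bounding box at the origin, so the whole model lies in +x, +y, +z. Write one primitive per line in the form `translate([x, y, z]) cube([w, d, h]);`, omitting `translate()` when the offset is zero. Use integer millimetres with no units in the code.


translate([0, 0, 390]) cube([1067, 283, 40]);
cube([53, 53, 390]);
translate([0, 230, 0]) cube([53, 53, 390]);
translate([1014, 0, 0]) cube([53, 53, 390]);
translate([1014, 230, 0]) cube([53, 53, 390]);


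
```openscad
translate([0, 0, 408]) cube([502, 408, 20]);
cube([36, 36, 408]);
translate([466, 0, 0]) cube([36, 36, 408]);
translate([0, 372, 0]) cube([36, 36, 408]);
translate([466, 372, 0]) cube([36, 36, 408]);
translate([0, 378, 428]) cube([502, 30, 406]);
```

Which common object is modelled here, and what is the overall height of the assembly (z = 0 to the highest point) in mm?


A chair. The overall height is 834 mm.

A slab on four corner posts with a tall panel at the back — a chair. The seat slab sits at z = 408 with thickness 20, and the 406 mm backrest starts at the seat top, so the overall height is 408 + 20 + 406 = 834 mm.
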